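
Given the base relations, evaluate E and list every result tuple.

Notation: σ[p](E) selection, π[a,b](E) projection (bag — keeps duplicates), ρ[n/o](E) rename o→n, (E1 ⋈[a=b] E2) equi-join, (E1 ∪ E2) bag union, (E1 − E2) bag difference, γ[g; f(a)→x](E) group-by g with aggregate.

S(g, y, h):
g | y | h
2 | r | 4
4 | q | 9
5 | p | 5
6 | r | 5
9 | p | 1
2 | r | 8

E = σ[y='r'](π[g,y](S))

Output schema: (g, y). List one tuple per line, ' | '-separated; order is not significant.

Subexpression sizes:
  S → 6
  π[g,y](S) → 6
  σ[y='r'](π[g,y](S)) → 3

== RESULT ==
g | y
2 | r
2 | r
6 | r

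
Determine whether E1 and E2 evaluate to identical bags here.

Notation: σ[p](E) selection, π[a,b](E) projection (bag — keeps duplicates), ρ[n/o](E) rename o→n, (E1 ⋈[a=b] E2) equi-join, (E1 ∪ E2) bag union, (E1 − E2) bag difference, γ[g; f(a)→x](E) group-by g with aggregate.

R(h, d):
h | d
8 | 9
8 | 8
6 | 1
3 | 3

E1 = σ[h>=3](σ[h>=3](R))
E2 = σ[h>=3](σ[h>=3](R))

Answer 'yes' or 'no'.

E1 row counts bottom-up:
  R → 4
  σ[h>=3](R) → 4
  σ[h>=3](σ[h>=3](R)) → 4
E2 row counts bottom-up:
  R → 4
  σ[h>=3](R) → 4
  σ[h>=3](σ[h>=3](R)) → 4

E1 and E2 produce the same multiset:
h | d
3 | 3
6 | 1
8 | 8
8 | 9

yes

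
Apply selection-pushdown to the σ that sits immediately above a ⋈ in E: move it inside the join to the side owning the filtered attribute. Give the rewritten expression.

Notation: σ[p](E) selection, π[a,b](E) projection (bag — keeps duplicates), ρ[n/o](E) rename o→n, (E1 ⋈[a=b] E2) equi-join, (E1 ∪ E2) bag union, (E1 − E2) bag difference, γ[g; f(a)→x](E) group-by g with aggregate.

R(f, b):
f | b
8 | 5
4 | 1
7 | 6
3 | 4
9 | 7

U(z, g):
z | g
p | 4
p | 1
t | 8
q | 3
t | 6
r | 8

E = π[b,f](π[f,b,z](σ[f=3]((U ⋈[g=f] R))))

σ filters on f, owned by the right side.
E' = π[b,f](π[f,b,z]((U ⋈[g=f] σ[f=3](R))))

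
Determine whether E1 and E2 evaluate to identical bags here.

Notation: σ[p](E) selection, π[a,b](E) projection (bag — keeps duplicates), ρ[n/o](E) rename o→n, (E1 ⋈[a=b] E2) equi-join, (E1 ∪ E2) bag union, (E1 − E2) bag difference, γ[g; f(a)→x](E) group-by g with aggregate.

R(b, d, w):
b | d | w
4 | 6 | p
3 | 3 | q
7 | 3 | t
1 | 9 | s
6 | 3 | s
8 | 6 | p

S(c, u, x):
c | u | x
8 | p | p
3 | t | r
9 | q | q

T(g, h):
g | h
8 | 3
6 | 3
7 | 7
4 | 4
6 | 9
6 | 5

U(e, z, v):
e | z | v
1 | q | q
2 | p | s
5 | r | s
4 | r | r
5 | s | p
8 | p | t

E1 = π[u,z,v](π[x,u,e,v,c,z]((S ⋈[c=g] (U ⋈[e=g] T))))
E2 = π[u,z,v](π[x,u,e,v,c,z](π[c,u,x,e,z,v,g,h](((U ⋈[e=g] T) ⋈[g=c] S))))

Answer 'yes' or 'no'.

E1 row counts bottom-up:
  S → 3
  U → 6
  T → 6
  (U ⋈[e=g] T) → 2
  (S ⋈[c=g] (U ⋈[e=g] T)) → 1
  π[x,u,e,v,c,z]((S ⋈[c=g] (U ⋈[e=g] T))) → 1
  π[u,z,v](π[x,u,e,v,c,z]((S ⋈[c=g] (U ⋈[e=g] T)))) → 1
E2 row counts bottom-up:
  U → 6
  T → 6
  (U ⋈[e=g] T) → 2
  S → 3
  ((U ⋈[e=g] T) ⋈[g=c] S) → 1
  π[c,u,x,e,z,v,g,h](((U ⋈[e=g] T) ⋈[g=c] S)) → 1
  π[x,u,e,v,c,z](π[c,u,x,e,z,v,g,h](((U ⋈[e=g] T) ⋈[g=c] S))) → 1
  π[u,z,v](π[x,u,e,v,c,z](π[c,u,x,e,z,v,g,h](((U ⋈[e=g] T) ⋈[g=c] S)))) → 1

E1 and E2 produce the same multiset:
u | z | v
p | p | t

yes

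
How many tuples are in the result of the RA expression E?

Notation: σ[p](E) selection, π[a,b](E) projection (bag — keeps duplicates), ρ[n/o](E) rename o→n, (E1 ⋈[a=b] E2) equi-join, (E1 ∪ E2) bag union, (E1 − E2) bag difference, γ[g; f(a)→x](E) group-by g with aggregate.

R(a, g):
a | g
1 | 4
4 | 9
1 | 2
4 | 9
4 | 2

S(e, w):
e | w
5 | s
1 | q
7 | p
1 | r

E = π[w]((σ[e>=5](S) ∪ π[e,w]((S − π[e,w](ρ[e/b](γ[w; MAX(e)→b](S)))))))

Per-node cardinality:
  S → 4
  σ[e>=5](S) → 2
  S → 4
  S → 4
  γ[w; MAX(e)→b](S) → 4
  ρ[e/b](γ[w; MAX(e)→b](S)) → 4
  π[e,w](ρ[e/b](γ[w; MAX(e)→b](S))) → 4
  (S − π[e,w](ρ[e/b](γ[w; MAX(e)→b](S)))) → 0
  π[e,w]((S − π[e,w](ρ[e/b](γ[w; MAX(e)→b](S))))) → 0
  (σ[e>=5](S) ∪ π[e,w]((S − π[e,w](ρ[e/b](γ[w; MAX(e)→b](S)))))) → 2
  π[w]((σ[e>=5](S) ∪ π[e,w]((S − π[e,w](ρ[e/b](γ[w; MAX(e)→b](S))))))) → 2

|E| = 2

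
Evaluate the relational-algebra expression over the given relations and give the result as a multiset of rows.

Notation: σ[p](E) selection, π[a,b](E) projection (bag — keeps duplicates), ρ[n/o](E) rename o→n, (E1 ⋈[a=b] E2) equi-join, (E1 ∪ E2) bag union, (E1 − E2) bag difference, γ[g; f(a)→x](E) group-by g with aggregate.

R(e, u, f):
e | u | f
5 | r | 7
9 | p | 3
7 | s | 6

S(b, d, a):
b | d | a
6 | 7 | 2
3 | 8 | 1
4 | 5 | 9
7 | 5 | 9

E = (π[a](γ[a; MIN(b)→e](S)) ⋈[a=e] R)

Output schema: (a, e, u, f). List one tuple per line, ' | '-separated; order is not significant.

Stepwise |·|:
  S → 4
  γ[a; MIN(b)→e](S) → 3
  π[a](γ[a; MIN(b)→e](S)) → 3
  R → 3
  (π[a](γ[a; MIN(b)→e](S)) ⋈[a=e] R) → 1

== RESULT ==
a | e | u | f
9 | 9 | p | 3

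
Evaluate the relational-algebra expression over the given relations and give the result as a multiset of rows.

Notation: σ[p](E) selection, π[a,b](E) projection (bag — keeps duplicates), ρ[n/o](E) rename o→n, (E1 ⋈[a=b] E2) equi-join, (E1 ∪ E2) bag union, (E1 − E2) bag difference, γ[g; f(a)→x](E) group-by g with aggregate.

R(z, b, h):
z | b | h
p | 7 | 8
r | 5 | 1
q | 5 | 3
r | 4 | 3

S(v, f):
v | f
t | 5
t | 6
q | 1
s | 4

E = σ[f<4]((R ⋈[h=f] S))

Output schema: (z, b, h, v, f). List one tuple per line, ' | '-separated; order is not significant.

Stepwise |·|:
  R → 4
  S → 4
  (R ⋈[h=f] S) → 1
  σ[f<4]((R ⋈[h=f] S)) → 1

== RESULT ==
z | b | h | v | f
r | 5 | 1 | q | 1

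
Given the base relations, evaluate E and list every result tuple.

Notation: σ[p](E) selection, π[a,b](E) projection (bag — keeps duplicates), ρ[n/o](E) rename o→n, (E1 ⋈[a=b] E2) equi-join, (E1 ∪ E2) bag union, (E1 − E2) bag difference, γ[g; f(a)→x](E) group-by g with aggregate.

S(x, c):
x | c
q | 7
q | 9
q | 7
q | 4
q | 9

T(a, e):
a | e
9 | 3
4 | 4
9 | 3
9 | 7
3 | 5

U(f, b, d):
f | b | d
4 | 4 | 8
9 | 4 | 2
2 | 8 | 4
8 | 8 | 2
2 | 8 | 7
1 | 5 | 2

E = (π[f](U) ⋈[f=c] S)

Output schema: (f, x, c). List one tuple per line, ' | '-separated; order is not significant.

Per-node cardinality:
  U → 6
  π[f](U) → 6
  S → 5
  (π[f](U) ⋈[f=c] S) → 3

== RESULT ==
f | x | c
4 | q | 4
9 | q | 9
9 | q | 9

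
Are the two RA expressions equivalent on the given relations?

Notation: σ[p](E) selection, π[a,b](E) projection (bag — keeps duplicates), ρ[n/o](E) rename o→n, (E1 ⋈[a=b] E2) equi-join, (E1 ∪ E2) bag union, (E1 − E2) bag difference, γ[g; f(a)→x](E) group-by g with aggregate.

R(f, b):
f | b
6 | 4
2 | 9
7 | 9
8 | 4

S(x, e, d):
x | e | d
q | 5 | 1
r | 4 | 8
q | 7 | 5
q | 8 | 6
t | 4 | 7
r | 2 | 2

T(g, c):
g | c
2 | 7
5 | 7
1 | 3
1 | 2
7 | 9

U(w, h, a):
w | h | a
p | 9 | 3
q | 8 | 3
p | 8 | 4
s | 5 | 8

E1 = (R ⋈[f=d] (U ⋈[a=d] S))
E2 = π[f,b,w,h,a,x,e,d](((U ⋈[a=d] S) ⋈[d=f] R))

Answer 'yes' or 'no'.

E1 per-node cardinality:
  R → 4
  U → 4
  S → 6
  (U ⋈[a=d] S) → 1
  (R ⋈[f=d] (U ⋈[a=d] S)) → 1
E2 per-node cardinality:
  U → 4
  S → 6
  (U ⋈[a=d] S) → 1
  R → 4
  ((U ⋈[a=d] S) ⋈[d=f] R) → 1
  π[f,b,w,h,a,x,e,d](((U ⋈[a=d] S) ⋈[d=f] R)) → 1

E1 and E2 produce the same multiset:
f | b | w | h | a | x | e | d
8 | 4 | s | 5 | 8 | r | 4 | 8

yes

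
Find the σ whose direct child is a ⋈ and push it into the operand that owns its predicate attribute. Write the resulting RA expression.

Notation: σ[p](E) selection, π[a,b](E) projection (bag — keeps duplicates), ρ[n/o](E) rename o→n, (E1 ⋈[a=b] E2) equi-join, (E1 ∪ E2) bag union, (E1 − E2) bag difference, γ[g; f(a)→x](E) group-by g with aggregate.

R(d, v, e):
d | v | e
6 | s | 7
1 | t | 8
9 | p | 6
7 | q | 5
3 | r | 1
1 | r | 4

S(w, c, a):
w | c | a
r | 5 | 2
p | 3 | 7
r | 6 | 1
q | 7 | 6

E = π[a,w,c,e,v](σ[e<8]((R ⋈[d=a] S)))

σ filters on e, owned by the left side.
E' = π[a,w,c,e,v]((σ[e<8](R) ⋈[d=a] S))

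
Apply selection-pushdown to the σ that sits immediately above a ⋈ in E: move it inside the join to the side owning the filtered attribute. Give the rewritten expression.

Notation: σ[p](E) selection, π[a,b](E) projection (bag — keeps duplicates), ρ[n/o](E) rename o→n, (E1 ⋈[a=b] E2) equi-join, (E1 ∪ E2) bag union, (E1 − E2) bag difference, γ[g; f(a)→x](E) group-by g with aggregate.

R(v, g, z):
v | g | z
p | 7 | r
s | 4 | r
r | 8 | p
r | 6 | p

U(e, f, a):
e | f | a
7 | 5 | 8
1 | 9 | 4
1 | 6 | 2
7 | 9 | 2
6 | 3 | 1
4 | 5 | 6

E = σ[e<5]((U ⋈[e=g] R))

σ filters on e, owned by the left side.
E' = (σ[e<5](U) ⋈[e=g] R)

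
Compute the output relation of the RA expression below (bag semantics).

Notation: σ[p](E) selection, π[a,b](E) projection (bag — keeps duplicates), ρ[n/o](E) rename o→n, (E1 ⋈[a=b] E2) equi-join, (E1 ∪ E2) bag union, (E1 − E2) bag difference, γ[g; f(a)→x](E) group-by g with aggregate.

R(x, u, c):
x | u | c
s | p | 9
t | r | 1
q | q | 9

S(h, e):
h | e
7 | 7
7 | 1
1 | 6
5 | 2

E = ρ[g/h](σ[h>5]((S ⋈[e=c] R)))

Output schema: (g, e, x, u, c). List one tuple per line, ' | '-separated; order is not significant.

Stepwise |·|:
  S → 4
  R → 3
  (S ⋈[e=c] R) → 1
  σ[h>5]((S ⋈[e=c] R)) → 1
  ρ[g/h](σ[h>5]((S ⋈[e=c] R))) → 1

== RESULT ==
g | e | x | u | c
7 | 1 | t | r | 1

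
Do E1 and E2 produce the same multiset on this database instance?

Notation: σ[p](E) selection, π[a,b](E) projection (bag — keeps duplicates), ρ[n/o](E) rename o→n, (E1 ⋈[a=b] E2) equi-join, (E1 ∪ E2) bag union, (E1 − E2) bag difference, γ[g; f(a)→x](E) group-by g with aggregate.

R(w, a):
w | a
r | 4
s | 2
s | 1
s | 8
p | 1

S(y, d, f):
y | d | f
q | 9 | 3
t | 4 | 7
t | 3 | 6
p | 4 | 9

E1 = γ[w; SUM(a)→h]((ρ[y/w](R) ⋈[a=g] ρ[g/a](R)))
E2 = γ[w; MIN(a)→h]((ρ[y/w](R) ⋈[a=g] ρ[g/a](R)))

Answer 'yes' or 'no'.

E1 stepwise |·|:
  R → 5
  ρ[y/w](R) → 5
  R → 5
  ρ[g/a](R) → 5
  (ρ[y/w](R) ⋈[a=g] ρ[g/a](R)) → 7
  γ[w; SUM(a)→h]((ρ[y/w](R) ⋈[a=g] ρ[g/a](R))) → 3
E2 stepwise |·|:
  R → 5
  ρ[y/w](R) → 5
  R → 5
  ρ[g/a](R) → 5
  (ρ[y/w](R) ⋈[a=g] ρ[g/a](R)) → 7
  γ[w; MIN(a)→h]((ρ[y/w](R) ⋈[a=g] ρ[g/a](R))) → 3

E1 result:
w | h
p | 2
r | 4
s | 12
E2 result:
w | h
p | 1
r | 4
s | 1
Witness: ('s', 12) appears 1× in E1 but 0× in E2.

no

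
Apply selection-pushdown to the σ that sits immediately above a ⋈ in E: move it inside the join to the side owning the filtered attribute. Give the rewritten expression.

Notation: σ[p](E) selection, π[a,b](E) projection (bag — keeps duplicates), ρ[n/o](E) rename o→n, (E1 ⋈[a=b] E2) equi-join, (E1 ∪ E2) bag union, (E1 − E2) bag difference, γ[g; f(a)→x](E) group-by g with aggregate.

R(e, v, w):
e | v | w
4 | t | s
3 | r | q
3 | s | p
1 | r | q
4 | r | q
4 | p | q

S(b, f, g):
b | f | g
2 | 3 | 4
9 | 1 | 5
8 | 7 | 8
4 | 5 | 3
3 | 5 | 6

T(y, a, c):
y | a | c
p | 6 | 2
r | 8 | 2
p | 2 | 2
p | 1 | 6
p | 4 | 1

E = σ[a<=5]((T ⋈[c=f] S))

σ filters on a, owned by the left side.
E' = (σ[a<=5](T) ⋈[c=f] S)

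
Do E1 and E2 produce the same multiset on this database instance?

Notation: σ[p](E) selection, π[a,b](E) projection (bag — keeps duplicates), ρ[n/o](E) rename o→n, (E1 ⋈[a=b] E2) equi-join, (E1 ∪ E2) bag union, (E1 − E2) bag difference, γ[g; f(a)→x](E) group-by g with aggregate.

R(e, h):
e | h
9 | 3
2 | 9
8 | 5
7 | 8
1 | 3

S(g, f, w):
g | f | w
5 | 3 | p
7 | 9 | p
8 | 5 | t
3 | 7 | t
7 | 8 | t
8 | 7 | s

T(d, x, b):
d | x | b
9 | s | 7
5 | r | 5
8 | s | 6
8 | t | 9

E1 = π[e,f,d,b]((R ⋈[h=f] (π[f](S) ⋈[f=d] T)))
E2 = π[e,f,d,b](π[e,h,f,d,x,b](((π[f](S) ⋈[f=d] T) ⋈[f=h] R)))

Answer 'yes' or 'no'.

E1 row counts bottom-up:
  R → 5
  S → 6
  π[f](S) → 6
  T → 4
  (π[f](S) ⋈[f=d] T) → 4
  (R ⋈[h=f] (π[f](S) ⋈[f=d] T)) → 4
  π[e,f,d,b]((R ⋈[h=f] (π[f](S) ⋈[f=d] T))) → 4
E2 row counts bottom-up:
  S → 6
  π[f](S) → 6
  T → 4
  (π[f](S) ⋈[f=d] T) → 4
  R → 5
  ((π[f](S) ⋈[f=d] T) ⋈[f=h] R) → 4
  π[e,h,f,d,x,b](((π[f](S) ⋈[f=d] T) ⋈[f=h] R)) → 4
  π[e,f,d,b](π[e,h,f,d,x,b](((π[f](S) ⋈[f=d] T) ⋈[f=h] R))) → 4

E1 and E2 produce the same multiset:
e | f | d | b
2 | 9 | 9 | 7
7 | 8 | 8 | 6
7 | 8 | 8 | 9
8 | 5 | 5 | 5

yes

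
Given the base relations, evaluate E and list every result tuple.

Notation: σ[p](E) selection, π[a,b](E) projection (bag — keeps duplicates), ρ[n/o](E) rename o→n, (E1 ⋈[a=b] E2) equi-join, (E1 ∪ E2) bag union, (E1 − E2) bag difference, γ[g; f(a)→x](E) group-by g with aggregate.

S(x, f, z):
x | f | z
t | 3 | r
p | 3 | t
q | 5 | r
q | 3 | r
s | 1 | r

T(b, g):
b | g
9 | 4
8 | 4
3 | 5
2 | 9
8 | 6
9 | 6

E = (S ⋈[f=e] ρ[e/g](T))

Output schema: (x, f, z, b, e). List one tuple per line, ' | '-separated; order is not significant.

Stepwise |·|:
  S → 5
  T → 6
  ρ[e/g](T) → 6
  (S ⋈[f=e] ρ[e/g](T)) → 1

== RESULT ==
x | f | z | b | e
q | 5 | r | 3 | 5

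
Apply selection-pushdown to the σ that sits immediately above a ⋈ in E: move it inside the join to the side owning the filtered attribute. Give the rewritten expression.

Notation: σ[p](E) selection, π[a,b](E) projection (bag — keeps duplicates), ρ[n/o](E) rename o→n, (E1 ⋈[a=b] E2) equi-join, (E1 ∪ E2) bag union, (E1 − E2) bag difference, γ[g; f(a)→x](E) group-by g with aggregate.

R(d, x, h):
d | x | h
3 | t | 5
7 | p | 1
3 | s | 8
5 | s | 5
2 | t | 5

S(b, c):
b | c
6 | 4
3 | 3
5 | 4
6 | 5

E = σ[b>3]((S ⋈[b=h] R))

σ filters on b, owned by the left side.
E' = (σ[b>3](S) ⋈[b=h] R)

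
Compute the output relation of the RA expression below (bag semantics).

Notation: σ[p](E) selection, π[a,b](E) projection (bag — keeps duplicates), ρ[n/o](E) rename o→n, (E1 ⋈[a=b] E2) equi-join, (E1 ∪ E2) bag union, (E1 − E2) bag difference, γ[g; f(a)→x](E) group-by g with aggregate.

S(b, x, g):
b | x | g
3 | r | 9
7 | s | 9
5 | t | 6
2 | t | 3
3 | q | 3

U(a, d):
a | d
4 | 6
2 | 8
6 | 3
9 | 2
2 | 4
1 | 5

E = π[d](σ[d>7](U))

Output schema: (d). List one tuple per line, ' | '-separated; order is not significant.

Row counts bottom-up:
  U → 6
  σ[d>7](U) → 1
  π[d](σ[d>7](U)) → 1

== RESULT ==
d
8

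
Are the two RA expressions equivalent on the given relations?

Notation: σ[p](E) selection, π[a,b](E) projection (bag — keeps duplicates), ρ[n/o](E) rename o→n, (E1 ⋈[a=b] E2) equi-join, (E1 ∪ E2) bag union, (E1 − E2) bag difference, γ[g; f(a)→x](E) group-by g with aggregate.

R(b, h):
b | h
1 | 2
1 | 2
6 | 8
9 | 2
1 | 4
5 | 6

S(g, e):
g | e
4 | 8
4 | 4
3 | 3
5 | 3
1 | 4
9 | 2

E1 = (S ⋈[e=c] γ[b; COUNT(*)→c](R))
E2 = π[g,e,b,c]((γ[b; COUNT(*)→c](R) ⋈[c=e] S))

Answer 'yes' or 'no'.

E1 per-node cardinality:
  S → 6
  R → 6
  γ[b; COUNT(*)→c](R) → 4
  (S ⋈[e=c] γ[b; COUNT(*)→c](R)) → 2
E2 per-node cardinality:
  R → 6
  γ[b; COUNT(*)→c](R) → 4
  S → 6
  (γ[b; COUNT(*)→c](R) ⋈[c=e] S) → 2
  π[g,e,b,c]((γ[b; COUNT(*)→c](R) ⋈[c=e] S)) → 2

E1 and E2 produce the same multiset:
g | e | b | c
3 | 3 | 1 | 3
5 | 3 | 1 | 3

yes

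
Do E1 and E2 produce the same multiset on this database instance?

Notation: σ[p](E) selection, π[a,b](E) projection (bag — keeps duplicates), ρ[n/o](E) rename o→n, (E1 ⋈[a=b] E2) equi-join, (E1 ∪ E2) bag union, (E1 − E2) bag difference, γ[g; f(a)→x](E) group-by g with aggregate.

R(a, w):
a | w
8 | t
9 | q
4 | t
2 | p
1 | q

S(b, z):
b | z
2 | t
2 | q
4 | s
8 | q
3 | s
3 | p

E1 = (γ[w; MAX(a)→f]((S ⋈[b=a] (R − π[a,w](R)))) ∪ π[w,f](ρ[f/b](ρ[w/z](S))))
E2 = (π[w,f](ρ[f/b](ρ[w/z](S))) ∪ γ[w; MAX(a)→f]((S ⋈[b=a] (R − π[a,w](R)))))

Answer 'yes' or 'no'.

E1 row counts bottom-up:
  S → 6
  R → 5
  R → 5
  π[a,w](R) → 5
  (R − π[a,w](R)) → 0
  (S ⋈[b=a] (R − π[a,w](R))) → 0
  γ[w; MAX(a)→f]((S ⋈[b=a] (R − π[a,w](R)))) → 0
  S → 6
  ρ[w/z](S) → 6
  ρ[f/b](ρ[w/z](S)) → 6
  π[w,f](ρ[f/b](ρ[w/z](S))) → 6
  (γ[w; MAX(a)→f]((S ⋈[b=a] (R − π[a,w](R)))) ∪ π[w,f](ρ[f/b](ρ[w/z](S)))) → 6
E2 row counts bottom-up:
  S → 6
  ρ[w/z](S) → 6
  ρ[f/b](ρ[w/z](S)) → 6
  π[w,f](ρ[f/b](ρ[w/z](S))) → 6
  S → 6
  R → 5
  R → 5
  π[a,w](R) → 5
  (R − π[a,w](R)) → 0
  (S ⋈[b=a] (R − π[a,w](R))) → 0
  γ[w; MAX(a)→f]((S ⋈[b=a] (R − π[a,w](R)))) → 0
  (π[w,f](ρ[f/b](ρ[w/z](S))) ∪ γ[w; MAX(a)→f]((S ⋈[b=a] (R − π[a,w](R))))) → 6

E1 and E2 produce the same multiset:
w | f
p | 3
q | 2
q | 8
s | 3
s | 4
t | 2

yes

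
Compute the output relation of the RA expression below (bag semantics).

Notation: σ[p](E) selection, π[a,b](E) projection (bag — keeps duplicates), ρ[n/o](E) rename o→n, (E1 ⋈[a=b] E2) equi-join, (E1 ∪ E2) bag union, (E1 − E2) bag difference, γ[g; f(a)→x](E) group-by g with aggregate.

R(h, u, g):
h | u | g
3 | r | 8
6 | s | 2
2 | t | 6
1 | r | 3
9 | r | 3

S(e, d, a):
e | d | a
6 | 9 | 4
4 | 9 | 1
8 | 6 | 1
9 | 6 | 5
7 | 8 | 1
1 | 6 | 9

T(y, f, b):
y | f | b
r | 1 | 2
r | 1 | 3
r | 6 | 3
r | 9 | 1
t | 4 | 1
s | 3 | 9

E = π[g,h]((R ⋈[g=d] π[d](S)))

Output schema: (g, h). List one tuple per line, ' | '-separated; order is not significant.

Subexpression sizes:
  R → 5
  S → 6
  π[d](S) → 6
  (R ⋈[g=d] π[d](S)) → 4
  π[g,h]((R ⋈[g=d] π[d](S))) → 4

== RESULT ==
g | h
6 | 2
6 | 2
6 | 2
8 | 3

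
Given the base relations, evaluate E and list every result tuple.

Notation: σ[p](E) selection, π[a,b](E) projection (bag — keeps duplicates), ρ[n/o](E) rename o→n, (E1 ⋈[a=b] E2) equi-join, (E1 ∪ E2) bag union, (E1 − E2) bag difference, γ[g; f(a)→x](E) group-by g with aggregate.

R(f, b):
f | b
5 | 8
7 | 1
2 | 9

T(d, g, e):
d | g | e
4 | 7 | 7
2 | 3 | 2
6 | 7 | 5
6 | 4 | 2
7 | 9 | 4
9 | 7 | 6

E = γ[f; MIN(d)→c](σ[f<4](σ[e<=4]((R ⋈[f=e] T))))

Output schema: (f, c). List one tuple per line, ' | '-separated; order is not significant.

Row counts bottom-up:
  R → 3
  T → 6
  (R ⋈[f=e] T) → 4
  σ[e<=4]((R ⋈[f=e] T)) → 2
  σ[f<4](σ[e<=4]((R ⋈[f=e] T))) → 2
  γ[f; MIN(d)→c](σ[f<4](σ[e<=4]((R ⋈[f=e] T)))) → 1

== RESULT ==
f | c
2 | 2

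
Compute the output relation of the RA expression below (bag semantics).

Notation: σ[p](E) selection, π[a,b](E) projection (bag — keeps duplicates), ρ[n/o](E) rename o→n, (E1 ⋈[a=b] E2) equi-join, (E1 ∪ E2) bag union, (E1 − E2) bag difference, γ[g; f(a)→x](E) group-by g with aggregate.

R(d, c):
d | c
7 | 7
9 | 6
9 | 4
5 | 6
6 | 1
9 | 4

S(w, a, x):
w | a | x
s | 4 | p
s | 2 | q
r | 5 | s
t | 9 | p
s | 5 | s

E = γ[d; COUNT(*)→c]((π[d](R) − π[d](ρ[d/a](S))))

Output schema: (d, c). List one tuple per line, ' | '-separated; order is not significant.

Stepwise |·|:
  R → 6
  π[d](R) → 6
  S → 5
  ρ[d/a](S) → 5
  π[d](ρ[d/a](S)) → 5
  (π[d](R) − π[d](ρ[d/a](S))) → 4
  γ[d; COUNT(*)→c]((π[d](R) − π[d](ρ[d/a](S)))) → 3

== RESULT ==
d | c
6 | 1
7 | 1
9 | 2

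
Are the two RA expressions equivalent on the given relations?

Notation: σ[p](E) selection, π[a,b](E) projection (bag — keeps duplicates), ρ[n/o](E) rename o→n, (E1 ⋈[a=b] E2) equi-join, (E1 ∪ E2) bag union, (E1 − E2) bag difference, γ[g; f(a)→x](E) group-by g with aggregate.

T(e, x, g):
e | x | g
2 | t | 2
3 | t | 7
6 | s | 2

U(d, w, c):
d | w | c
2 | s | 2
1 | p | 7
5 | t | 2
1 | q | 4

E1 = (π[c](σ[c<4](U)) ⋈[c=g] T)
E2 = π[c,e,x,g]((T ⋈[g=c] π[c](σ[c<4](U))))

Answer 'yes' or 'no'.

E1 subexpression sizes:
  U → 4
  σ[c<4](U) → 2
  π[c](σ[c<4](U)) → 2
  T → 3
  (π[c](σ[c<4](U)) ⋈[c=g] T) → 4
E2 subexpression sizes:
  T → 3
  U → 4
  σ[c<4](U) → 2
  π[c](σ[c<4](U)) → 2
  (T ⋈[g=c] π[c](σ[c<4](U))) → 4
  π[c,e,x,g]((T ⋈[g=c] π[c](σ[c<4](U)))) → 4

E1 and E2 produce the same multiset:
c | e | x | g
2 | 2 | t | 2
2 | 2 | t | 2
2 | 6 | s | 2
2 | 6 | s | 2

yes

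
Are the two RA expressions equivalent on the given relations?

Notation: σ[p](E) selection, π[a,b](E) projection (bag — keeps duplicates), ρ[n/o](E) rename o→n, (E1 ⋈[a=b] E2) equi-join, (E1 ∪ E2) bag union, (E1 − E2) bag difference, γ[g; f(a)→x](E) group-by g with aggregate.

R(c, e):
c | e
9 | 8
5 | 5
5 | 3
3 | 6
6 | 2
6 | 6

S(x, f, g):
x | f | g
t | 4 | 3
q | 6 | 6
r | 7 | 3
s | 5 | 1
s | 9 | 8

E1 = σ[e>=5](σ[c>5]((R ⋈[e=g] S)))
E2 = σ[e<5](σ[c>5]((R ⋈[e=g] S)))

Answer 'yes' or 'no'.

E1 row counts bottom-up:
  R → 6
  S → 5
  (R ⋈[e=g] S) → 5
  σ[c>5]((R ⋈[e=g] S)) → 2
  σ[e>=5](σ[c>5]((R ⋈[e=g] S))) → 2
E2 row counts bottom-up:
  R → 6
  S → 5
  (R ⋈[e=g] S) → 5
  σ[c>5]((R ⋈[e=g] S)) → 2
  σ[e<5](σ[c>5]((R ⋈[e=g] S))) → 0

E1 result:
c | e | x | f | g
6 | 6 | q | 6 | 6
9 | 8 | s | 9 | 8
E2 result:
c | e | x | f | g
(0 rows)
Witness: (6, 6, 'q', 6, 6) appears 1× in E1 but 0× in E2.

no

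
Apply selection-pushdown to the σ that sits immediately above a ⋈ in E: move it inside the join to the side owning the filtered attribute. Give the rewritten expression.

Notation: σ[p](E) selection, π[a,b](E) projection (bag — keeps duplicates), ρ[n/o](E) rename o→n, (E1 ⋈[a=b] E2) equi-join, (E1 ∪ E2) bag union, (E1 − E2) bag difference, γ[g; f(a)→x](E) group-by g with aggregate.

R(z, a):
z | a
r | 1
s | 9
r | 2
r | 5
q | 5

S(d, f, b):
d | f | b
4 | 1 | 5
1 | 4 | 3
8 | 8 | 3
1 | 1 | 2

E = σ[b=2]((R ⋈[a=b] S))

σ filters on b, owned by the right side.
E' = (R ⋈[a=b] σ[b=2](S))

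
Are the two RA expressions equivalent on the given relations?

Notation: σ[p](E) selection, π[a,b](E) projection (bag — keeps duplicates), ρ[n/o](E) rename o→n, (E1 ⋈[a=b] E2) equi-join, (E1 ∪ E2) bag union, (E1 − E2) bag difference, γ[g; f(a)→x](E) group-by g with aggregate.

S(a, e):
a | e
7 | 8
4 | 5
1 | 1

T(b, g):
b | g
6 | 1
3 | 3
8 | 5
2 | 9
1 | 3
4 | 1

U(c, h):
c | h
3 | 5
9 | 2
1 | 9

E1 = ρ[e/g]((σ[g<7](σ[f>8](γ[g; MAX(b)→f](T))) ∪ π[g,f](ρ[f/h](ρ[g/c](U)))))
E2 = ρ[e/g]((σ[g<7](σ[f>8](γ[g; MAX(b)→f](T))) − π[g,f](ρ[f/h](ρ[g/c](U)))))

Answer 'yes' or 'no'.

E1 subexpression sizes:
  T → 6
  γ[g; MAX(b)→f](T) → 4
  σ[f>8](γ[g; MAX(b)→f](T)) → 0
  σ[g<7](σ[f>8](γ[g; MAX(b)→f](T))) → 0
  U → 3
  ρ[g/c](U) → 3
  ρ[f/h](ρ[g/c](U)) → 3
  π[g,f](ρ[f/h](ρ[g/c](U))) → 3
  (σ[g<7](σ[f>8](γ[g; MAX(b)→f](T))) ∪ π[g,f](ρ[f/h](ρ[g/c](U)))) → 3
  ρ[e/g]((σ[g<7](σ[f>8](γ[g; MAX(b)→f](T))) ∪ π[g,f](ρ[f/h](ρ[g/c](U))))) → 3
E2 subexpression sizes:
  T → 6
  γ[g; MAX(b)→f](T) → 4
  σ[f>8](γ[g; MAX(b)→f](T)) → 0
  σ[g<7](σ[f>8](γ[g; MAX(b)→f](T))) → 0
  U → 3
  ρ[g/c](U) → 3
  ρ[f/h](ρ[g/c](U)) → 3
  π[g,f](ρ[f/h](ρ[g/c](U))) → 3
  (σ[g<7](σ[f>8](γ[g; MAX(b)→f](T))) − π[g,f](ρ[f/h](ρ[g/c](U)))) → 0
  ρ[e/g]((σ[g<7](σ[f>8](γ[g; MAX(b)→f](T))) − π[g,f](ρ[f/h](ρ[g/c](U))))) → 0

E1 result:
e | f
1 | 9
3 | 5
9 | 2
E2 result:
e | f
(0 rows)
Witness: (9, 2) appears 1× in E1 but 0× in E2.

no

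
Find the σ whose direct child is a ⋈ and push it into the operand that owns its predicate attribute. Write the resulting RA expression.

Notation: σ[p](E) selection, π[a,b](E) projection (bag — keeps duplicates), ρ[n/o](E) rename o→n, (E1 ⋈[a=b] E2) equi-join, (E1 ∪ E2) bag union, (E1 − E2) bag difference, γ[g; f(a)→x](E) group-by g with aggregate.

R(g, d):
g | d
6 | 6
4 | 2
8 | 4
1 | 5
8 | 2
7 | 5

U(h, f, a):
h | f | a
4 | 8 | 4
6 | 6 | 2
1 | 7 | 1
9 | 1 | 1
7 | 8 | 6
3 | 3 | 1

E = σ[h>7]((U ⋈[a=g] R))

σ filters on h, owned by the left side.
E' = (σ[h>7](U) ⋈[a=g] R)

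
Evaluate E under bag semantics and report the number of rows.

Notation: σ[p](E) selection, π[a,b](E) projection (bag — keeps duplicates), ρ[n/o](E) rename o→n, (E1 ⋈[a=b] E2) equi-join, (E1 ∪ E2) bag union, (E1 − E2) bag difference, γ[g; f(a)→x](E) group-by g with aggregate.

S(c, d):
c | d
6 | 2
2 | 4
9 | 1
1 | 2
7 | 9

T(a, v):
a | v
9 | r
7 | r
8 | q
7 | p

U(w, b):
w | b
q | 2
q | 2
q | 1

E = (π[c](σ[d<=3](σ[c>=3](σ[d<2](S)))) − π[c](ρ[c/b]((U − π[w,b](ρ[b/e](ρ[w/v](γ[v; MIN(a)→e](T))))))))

Row counts bottom-up:
  S → 5
  σ[d<2](S) → 1
  σ[c>=3](σ[d<2](S)) → 1
  σ[d<=3](σ[c>=3](σ[d<2](S))) → 1
  π[c](σ[d<=3](σ[c>=3](σ[d<2](S)))) → 1
  U → 3
  T → 4
  γ[v; MIN(a)→e](T) → 3
  ρ[w/v](γ[v; MIN(a)→e](T)) → 3
  ρ[b/e](ρ[w/v](γ[v; MIN(a)→e](T))) → 3
  π[w,b](ρ[b/e](ρ[w/v](γ[v; MIN(a)→e](T)))) → 3
  (U − π[w,b](ρ[b/e](ρ[w/v](γ[v; MIN(a)→e](T))))) → 3
  ρ[c/b]((U − π[w,b](ρ[b/e](ρ[w/v](γ[v; MIN(a)→e](T)))))) → 3
  π[c](ρ[c/b]((U − π[w,b](ρ[b/e](ρ[w/v](γ[v; MIN(a)→e](T))))))) → 3
  (π[c](σ[d<=3](σ[c>=3](σ[d<2](S)))) − π[c](ρ[c/b]((U − π[w,b](ρ[b/e](ρ[w/v](γ[v; MIN(a)→e](T)))))))) → 1

|E| = 1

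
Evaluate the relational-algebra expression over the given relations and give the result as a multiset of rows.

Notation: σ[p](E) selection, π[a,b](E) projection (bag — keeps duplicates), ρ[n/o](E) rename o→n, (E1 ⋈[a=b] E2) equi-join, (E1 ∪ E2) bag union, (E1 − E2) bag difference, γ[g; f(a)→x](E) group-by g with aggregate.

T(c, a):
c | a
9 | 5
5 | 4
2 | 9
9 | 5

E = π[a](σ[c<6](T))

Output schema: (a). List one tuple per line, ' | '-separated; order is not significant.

Per-node cardinality:
  T → 4
  σ[c<6](T) → 2
  π[a](σ[c<6](T)) → 2

== RESULT ==
a
4
9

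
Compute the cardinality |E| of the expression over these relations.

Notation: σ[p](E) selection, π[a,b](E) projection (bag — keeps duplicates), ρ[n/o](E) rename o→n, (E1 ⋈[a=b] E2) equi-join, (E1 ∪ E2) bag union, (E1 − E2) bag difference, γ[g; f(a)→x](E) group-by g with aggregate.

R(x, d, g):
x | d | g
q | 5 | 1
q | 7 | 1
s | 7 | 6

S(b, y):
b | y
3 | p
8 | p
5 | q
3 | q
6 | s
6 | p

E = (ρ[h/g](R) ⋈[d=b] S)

Per-node cardinality:
  R → 3
  ρ[h/g](R) → 3
  S → 6
  (ρ[h/g](R) ⋈[d=b] S) → 1

|E| = 1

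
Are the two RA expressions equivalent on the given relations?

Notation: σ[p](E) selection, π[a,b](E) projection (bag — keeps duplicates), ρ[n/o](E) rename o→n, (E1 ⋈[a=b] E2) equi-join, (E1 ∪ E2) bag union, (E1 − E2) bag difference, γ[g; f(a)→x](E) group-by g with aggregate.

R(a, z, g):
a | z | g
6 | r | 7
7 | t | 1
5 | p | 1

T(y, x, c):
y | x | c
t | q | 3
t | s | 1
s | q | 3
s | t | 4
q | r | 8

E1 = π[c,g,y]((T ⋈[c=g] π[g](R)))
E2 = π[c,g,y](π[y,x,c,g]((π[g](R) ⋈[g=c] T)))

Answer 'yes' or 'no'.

E1 row counts bottom-up:
  T → 5
  R → 3
  π[g](R) → 3
  (T ⋈[c=g] π[g](R)) → 2
  π[c,g,y]((T ⋈[c=g] π[g](R))) → 2
E2 row counts bottom-up:
  R → 3
  π[g](R) → 3
  T → 5
  (π[g](R) ⋈[g=c] T) → 2
  π[y,x,c,g]((π[g](R) ⋈[g=c] T)) → 2
  π[c,g,y](π[y,x,c,g]((π[g](R) ⋈[g=c] T))) → 2

E1 and E2 produce the same multiset:
c | g | y
1 | 1 | t
1 | 1 | t

yes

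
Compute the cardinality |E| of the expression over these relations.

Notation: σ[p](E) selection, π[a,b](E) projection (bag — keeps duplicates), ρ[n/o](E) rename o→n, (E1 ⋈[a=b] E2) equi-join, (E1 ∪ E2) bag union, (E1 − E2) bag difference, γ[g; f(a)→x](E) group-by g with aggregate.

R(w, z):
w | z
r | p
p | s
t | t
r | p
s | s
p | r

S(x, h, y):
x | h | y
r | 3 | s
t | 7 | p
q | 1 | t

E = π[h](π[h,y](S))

Stepwise |·|:
  S → 3
  π[h,y](S) → 3
  π[h](π[h,y](S)) → 3

|E| = 3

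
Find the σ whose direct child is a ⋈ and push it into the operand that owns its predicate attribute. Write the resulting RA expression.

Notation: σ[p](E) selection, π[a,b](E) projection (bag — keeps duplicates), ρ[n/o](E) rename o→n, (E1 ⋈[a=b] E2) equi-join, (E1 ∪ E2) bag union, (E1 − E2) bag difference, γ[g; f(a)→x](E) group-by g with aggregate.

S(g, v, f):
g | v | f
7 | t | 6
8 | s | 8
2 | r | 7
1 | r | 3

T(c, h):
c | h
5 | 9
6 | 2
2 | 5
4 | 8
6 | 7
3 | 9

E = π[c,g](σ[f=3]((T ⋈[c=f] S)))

σ filters on f, owned by the right side.
E' = π[c,g]((T ⋈[c=f] σ[f=3](S)))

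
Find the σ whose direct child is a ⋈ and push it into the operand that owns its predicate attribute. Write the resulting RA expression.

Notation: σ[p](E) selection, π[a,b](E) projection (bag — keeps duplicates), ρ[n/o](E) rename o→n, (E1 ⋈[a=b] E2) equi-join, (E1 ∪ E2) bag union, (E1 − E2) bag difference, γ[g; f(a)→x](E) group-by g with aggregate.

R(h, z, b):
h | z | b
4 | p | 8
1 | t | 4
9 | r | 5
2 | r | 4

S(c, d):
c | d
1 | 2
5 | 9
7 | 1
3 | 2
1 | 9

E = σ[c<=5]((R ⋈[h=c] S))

σ filters on c, owned by the right side.
E' = (R ⋈[h=c] σ[c<=5](S))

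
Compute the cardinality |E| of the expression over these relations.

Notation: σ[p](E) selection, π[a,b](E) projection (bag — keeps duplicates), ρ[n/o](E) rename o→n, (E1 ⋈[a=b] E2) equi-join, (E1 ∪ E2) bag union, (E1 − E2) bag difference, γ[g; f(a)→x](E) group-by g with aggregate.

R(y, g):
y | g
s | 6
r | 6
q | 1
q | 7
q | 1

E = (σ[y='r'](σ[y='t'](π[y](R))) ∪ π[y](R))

Per-node cardinality:
  R → 5
  π[y](R) → 5
  σ[y='t'](π[y](R)) → 0
  σ[y='r'](σ[y='t'](π[y](R))) → 0
  R → 5
  π[y](R) → 5
  (σ[y='r'](σ[y='t'](π[y](R))) ∪ π[y](R)) → 5

|E| = 5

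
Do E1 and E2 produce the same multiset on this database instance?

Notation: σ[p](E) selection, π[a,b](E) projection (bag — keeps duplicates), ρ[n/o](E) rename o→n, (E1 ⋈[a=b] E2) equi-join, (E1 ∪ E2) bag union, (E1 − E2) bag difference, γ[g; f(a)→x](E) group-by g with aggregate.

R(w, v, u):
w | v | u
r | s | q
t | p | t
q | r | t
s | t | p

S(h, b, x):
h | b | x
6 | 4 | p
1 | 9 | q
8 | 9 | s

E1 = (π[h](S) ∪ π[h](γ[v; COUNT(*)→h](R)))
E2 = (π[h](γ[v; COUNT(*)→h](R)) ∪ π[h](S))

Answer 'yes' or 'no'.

E1 subexpression sizes:
  S → 3
  π[h](S) → 3
  R → 4
  γ[v; COUNT(*)→h](R) → 4
  π[h](γ[v; COUNT(*)→h](R)) → 4
  (π[h](S) ∪ π[h](γ[v; COUNT(*)→h](R))) → 7
E2 subexpression sizes:
  R → 4
  γ[v; COUNT(*)→h](R) → 4
  π[h](γ[v; COUNT(*)→h](R)) → 4
  S → 3
  π[h](S) → 3
  (π[h](γ[v; COUNT(*)→h](R)) ∪ π[h](S)) → 7

E1 and E2 produce the same multiset:
h
1
1
1
1
1
6
8

yes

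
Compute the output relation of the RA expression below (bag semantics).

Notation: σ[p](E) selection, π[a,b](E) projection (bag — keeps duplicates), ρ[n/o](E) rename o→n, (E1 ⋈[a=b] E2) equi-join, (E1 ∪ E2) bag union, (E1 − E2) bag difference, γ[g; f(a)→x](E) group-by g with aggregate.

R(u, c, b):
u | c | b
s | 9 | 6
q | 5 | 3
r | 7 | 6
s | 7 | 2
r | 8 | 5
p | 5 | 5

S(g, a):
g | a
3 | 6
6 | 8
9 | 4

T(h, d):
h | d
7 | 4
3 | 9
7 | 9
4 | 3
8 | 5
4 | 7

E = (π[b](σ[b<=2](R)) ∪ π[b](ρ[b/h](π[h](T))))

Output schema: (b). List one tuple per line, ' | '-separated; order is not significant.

Stepwise |·|:
  R → 6
  σ[b<=2](R) → 1
  π[b](σ[b<=2](R)) → 1
  T → 6
  π[h](T) → 6
  ρ[b/h](π[h](T)) → 6
  π[b](ρ[b/h](π[h](T))) → 6
  (π[b](σ[b<=2](R)) ∪ π[b](ρ[b/h](π[h](T)))) → 7

== RESULT ==
b
2
3
4
4
7
7
8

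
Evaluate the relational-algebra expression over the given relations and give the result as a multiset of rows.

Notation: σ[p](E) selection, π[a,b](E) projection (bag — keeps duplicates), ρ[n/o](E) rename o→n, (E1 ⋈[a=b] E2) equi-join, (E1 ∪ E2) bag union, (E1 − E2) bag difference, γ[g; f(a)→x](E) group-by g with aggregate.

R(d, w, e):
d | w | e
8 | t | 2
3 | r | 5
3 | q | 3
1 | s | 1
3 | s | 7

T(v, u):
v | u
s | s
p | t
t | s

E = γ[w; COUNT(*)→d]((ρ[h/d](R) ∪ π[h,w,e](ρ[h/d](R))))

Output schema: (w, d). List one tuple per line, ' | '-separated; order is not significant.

Stepwise |·|:
  R → 5
  ρ[h/d](R) → 5
  R → 5
  ρ[h/d](R) → 5
  π[h,w,e](ρ[h/d](R)) → 5
  (ρ[h/d](R) ∪ π[h,w,e](ρ[h/d](R))) → 10
  γ[w; COUNT(*)→d]((ρ[h/d](R) ∪ π[h,w,e](ρ[h/d](R)))) → 4

== RESULT ==
w | d
q | 2
r | 2
s | 4
t | 2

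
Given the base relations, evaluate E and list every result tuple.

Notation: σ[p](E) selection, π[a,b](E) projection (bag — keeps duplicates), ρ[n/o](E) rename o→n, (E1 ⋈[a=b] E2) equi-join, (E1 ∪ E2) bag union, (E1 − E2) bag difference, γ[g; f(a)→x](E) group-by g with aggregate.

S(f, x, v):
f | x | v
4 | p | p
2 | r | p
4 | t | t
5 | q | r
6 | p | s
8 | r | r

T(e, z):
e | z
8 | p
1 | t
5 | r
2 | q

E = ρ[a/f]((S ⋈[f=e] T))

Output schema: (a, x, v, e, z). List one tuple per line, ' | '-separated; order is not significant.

Stepwise |·|:
  S → 6
  T → 4
  (S ⋈[f=e] T) → 3
  ρ[a/f]((S ⋈[f=e] T)) → 3

== RESULT ==
a | x | v | e | z
2 | r | p | 2 | q
5 | q | r | 5 | r
8 | r | r | 8 | p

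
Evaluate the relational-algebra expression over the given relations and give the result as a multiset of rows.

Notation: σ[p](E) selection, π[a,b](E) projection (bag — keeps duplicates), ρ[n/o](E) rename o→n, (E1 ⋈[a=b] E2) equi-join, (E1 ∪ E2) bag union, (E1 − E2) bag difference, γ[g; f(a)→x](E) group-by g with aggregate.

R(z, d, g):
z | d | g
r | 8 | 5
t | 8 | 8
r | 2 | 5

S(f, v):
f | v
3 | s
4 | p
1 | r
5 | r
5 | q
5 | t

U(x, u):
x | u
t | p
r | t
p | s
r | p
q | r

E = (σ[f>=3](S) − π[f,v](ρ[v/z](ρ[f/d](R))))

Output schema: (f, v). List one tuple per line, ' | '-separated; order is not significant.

Subexpression sizes:
  S → 6
  σ[f>=3](S) → 5
  R → 3
  ρ[f/d](R) → 3
  ρ[v/z](ρ[f/d](R)) → 3
  π[f,v](ρ[v/z](ρ[f/d](R))) → 3
  (σ[f>=3](S) − π[f,v](ρ[v/z](ρ[f/d](R)))) → 5

== RESULT ==
f | v
3 | s
4 | p
5 | q
5 | r
5 | t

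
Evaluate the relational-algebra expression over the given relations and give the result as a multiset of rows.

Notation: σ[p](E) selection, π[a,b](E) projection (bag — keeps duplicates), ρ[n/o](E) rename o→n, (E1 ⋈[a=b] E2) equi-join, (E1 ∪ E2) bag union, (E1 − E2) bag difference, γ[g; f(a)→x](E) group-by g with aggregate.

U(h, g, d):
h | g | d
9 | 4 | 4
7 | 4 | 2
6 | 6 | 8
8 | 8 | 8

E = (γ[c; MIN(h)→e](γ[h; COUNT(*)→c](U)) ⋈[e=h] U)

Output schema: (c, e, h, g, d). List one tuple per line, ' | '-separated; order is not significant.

Stepwise |·|:
  U → 4
  γ[h; COUNT(*)→c](U) → 4
  γ[c; MIN(h)→e](γ[h; COUNT(*)→c](U)) → 1
  U → 4
  (γ[c; MIN(h)→e](γ[h; COUNT(*)→c](U)) ⋈[e=h] U) → 1

== RESULT ==
c | e | h | g | d
1 | 6 | 6 | 6 | 8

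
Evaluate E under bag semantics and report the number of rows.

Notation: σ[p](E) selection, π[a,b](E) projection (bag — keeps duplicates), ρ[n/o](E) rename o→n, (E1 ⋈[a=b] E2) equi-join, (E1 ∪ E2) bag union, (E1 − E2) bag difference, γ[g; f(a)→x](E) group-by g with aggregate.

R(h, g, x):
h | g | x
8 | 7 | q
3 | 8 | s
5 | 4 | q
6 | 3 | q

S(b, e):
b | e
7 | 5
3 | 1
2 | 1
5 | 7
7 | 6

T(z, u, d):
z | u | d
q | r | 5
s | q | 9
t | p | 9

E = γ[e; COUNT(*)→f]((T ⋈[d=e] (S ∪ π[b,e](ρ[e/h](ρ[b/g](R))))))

Stepwise |·|:
  T → 3
  S → 5
  R → 4
  ρ[b/g](R) → 4
  ρ[e/h](ρ[b/g](R)) → 4
  π[b,e](ρ[e/h](ρ[b/g](R))) → 4
  (S ∪ π[b,e](ρ[e/h](ρ[b/g](R)))) → 9
  (T ⋈[d=e] (S ∪ π[b,e](ρ[e/h](ρ[b/g](R))))) → 2
  γ[e; COUNT(*)→f]((T ⋈[d=e] (S ∪ π[b,e](ρ[e/h](ρ[b/g](R)))))) → 1

|E| = 1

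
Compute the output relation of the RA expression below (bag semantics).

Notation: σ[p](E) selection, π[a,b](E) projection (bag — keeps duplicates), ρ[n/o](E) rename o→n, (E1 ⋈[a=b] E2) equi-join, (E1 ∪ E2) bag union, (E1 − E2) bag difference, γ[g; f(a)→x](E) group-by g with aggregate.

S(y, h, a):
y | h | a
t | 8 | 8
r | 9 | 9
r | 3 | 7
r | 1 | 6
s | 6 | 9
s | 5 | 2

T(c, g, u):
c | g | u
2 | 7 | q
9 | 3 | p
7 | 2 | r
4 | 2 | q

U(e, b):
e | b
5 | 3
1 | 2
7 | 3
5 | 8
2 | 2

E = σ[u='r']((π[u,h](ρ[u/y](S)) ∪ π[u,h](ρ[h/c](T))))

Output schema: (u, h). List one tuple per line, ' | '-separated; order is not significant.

Subexpression sizes:
  S → 6
  ρ[u/y](S) → 6
  π[u,h](ρ[u/y](S)) → 6
  T → 4
  ρ[h/c](T) → 4
  π[u,h](ρ[h/c](T)) → 4
  (π[u,h](ρ[u/y](S)) ∪ π[u,h](ρ[h/c](T))) → 10
  σ[u='r']((π[u,h](ρ[u/y](S)) ∪ π[u,h](ρ[h/c](T)))) → 4

== RESULT ==
u | h
r | 1
r | 3
r | 7
r | 9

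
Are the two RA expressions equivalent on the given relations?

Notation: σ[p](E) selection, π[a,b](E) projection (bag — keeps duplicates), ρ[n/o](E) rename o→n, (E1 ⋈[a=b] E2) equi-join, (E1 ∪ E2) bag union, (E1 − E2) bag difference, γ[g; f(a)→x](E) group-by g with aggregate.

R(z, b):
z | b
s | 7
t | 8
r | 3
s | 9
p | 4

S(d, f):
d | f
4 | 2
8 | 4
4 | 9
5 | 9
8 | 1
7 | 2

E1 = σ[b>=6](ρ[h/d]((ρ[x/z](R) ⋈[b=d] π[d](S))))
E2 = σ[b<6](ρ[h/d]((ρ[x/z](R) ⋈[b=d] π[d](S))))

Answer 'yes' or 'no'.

E1 per-node cardinality:
  R → 5
  ρ[x/z](R) → 5
  S → 6
  π[d](S) → 6
  (ρ[x/z](R) ⋈[b=d] π[d](S)) → 5
  ρ[h/d]((ρ[x/z](R) ⋈[b=d] π[d](S))) → 5
  σ[b>=6](ρ[h/d]((ρ[x/z](R) ⋈[b=d] π[d](S)))) → 3
E2 per-node cardinality:
  R → 5
  ρ[x/z](R) → 5
  S → 6
  π[d](S) → 6
  (ρ[x/z](R) ⋈[b=d] π[d](S)) → 5
  ρ[h/d]((ρ[x/z](R) ⋈[b=d] π[d](S))) → 5
  σ[b<6](ρ[h/d]((ρ[x/z](R) ⋈[b=d] π[d](S)))) → 2

E1 result:
x | b | h
s | 7 | 7
t | 8 | 8
t | 8 | 8
E2 result:
x | b | h
p | 4 | 4
p | 4 | 4
Witness: ('p', 4, 4) appears 0× in E1 but 2× in E2.

no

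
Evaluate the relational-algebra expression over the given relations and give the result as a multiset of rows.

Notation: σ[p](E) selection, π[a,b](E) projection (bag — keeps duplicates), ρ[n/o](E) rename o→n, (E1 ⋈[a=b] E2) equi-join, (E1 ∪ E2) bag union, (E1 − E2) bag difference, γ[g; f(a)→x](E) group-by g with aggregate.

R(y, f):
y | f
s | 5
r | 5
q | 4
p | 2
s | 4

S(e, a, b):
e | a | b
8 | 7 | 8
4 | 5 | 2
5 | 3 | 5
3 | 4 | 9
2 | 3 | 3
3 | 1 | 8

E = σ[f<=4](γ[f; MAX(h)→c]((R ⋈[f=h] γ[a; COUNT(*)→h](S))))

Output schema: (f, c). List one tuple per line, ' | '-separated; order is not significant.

Row counts bottom-up:
  R → 5
  S → 6
  γ[a; COUNT(*)→h](S) → 5
  (R ⋈[f=h] γ[a; COUNT(*)→h](S)) → 1
  γ[f; MAX(h)→c]((R ⋈[f=h] γ[a; COUNT(*)→h](S))) → 1
  σ[f<=4](γ[f; MAX(h)→c]((R ⋈[f=h] γ[a; COUNT(*)→h](S)))) → 1

== RESULT ==
f | c
2 | 2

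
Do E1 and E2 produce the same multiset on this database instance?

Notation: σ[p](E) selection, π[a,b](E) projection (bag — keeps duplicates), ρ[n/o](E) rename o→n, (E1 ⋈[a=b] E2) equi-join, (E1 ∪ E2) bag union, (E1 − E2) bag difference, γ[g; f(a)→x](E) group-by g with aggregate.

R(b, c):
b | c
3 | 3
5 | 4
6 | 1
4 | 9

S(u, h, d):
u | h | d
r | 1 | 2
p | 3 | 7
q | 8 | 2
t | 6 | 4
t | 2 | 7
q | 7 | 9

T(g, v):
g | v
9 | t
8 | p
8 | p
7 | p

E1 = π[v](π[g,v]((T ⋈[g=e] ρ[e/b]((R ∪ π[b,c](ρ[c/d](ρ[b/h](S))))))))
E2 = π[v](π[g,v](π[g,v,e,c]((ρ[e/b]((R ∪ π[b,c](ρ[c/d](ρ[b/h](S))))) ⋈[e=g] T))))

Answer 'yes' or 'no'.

E1 per-node cardinality:
  T → 4
  R → 4
  S → 6
  ρ[b/h](S) → 6
  ρ[c/d](ρ[b/h](S)) → 6
  π[b,c](ρ[c/d](ρ[b/h](S))) → 6
  (R ∪ π[b,c](ρ[c/d](ρ[b/h](S)))) → 10
  ρ[e/b]((R ∪ π[b,c](ρ[c/d](ρ[b/h](S))))) → 10
  (T ⋈[g=e] ρ[e/b]((R ∪ π[b,c](ρ[c/d](ρ[b/h](S)))))) → 3
  π[g,v]((T ⋈[g=e] ρ[e/b]((R ∪ π[b,c](ρ[c/d](ρ[b/h](S))))))) → 3
  π[v](π[g,v]((T ⋈[g=e] ρ[e/b]((R ∪ π[b,c](ρ[c/d](ρ[b/h](S)))))))) → 3
E2 per-node cardinality:
  R → 4
  S → 6
  ρ[b/h](S) → 6
  ρ[c/d](ρ[b/h](S)) → 6
  π[b,c](ρ[c/d](ρ[b/h](S))) → 6
  (R ∪ π[b,c](ρ[c/d](ρ[b/h](S)))) → 10
  ρ[e/b]((R ∪ π[b,c](ρ[c/d](ρ[b/h](S))))) → 10
  T → 4
  (ρ[e/b]((R ∪ π[b,c](ρ[c/d](ρ[b/h](S))))) ⋈[e=g] T) → 3
  π[g,v,e,c]((ρ[e/b]((R ∪ π[b,c](ρ[c/d](ρ[b/h](S))))) ⋈[e=g] T)) → 3
  π[g,v](π[g,v,e,c]((ρ[e/b]((R ∪ π[b,c](ρ[c/d](ρ[b/h](S))))) ⋈[e=g] T))) → 3
  π[v](π[g,v](π[g,v,e,c]((ρ[e/b]((R ∪ π[b,c](ρ[c/d](ρ[b/h](S))))) ⋈[e=g] T)))) → 3

E1 and E2 produce the same multiset:
v
p
p
p

yes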